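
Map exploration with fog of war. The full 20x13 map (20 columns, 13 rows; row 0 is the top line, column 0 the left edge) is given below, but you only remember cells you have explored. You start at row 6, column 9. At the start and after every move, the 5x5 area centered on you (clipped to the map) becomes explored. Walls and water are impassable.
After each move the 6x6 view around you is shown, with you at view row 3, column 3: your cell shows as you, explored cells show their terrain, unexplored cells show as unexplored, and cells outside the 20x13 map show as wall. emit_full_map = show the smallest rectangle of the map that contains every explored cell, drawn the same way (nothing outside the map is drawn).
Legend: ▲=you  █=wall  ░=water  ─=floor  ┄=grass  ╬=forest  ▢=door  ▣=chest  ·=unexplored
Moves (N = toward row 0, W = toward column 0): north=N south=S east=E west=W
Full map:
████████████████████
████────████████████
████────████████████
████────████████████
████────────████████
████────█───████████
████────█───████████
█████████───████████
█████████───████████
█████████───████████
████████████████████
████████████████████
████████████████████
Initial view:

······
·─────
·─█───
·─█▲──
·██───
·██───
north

······
·─████
·─────
·─█▲──
·─█───
·██───

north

······
·─████
·─████
·──▲──
·─█───
·─█───

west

······
·──███
·──███
·──▲──
·──█──
·──█──

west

······
·───██
·───██
·──▲──
·───█─
·───█─

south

·───██
·───██
·─────
·──▲█─
·───█─
·████─

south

·───██
·─────
·───█─
·──▲█─
·████─
·████─

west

··───█
·─────
·────█
·──▲─█
·█████
·█████

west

···───
·█────
·█────
·█─▲──
·█████
·█████

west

····──
·██───
·██───
·██▲──
·█████
·█████

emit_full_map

···───████
···───████
██────────
██────█───
██▲───█───
███████───
███████───

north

····──
·██───
·██───
·██▲──
·██───
·█████

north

······
·██───
·██───
·██▲──
·██───
·██───

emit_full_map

██────████
██────████
██▲───────
██────█───
██────█───
███████───
███████───


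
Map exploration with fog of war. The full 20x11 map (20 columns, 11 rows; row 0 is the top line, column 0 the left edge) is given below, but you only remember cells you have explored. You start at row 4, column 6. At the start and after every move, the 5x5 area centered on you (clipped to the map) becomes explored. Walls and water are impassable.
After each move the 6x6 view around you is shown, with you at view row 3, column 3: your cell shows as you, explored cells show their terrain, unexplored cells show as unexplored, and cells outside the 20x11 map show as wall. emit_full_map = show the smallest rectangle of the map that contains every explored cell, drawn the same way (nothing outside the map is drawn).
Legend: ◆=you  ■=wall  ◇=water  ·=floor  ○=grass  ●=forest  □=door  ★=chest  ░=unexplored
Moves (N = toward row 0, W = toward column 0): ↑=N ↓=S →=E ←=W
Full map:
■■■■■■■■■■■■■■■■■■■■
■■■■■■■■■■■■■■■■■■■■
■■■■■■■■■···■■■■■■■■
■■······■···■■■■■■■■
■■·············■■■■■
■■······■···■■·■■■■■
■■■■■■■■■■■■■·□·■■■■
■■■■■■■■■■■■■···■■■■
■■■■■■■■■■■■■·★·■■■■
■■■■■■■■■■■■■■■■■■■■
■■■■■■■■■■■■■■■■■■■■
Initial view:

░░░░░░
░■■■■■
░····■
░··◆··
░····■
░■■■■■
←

░░░░░░
░■■■■■
░·····
░··◆··
░·····
░■■■■■

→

░░░░░░
■■■■■■
·····■
···◆··
·····■
■■■■■■

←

░░░░░░
░■■■■■
░·····
░··◆··
░·····
░■■■■■


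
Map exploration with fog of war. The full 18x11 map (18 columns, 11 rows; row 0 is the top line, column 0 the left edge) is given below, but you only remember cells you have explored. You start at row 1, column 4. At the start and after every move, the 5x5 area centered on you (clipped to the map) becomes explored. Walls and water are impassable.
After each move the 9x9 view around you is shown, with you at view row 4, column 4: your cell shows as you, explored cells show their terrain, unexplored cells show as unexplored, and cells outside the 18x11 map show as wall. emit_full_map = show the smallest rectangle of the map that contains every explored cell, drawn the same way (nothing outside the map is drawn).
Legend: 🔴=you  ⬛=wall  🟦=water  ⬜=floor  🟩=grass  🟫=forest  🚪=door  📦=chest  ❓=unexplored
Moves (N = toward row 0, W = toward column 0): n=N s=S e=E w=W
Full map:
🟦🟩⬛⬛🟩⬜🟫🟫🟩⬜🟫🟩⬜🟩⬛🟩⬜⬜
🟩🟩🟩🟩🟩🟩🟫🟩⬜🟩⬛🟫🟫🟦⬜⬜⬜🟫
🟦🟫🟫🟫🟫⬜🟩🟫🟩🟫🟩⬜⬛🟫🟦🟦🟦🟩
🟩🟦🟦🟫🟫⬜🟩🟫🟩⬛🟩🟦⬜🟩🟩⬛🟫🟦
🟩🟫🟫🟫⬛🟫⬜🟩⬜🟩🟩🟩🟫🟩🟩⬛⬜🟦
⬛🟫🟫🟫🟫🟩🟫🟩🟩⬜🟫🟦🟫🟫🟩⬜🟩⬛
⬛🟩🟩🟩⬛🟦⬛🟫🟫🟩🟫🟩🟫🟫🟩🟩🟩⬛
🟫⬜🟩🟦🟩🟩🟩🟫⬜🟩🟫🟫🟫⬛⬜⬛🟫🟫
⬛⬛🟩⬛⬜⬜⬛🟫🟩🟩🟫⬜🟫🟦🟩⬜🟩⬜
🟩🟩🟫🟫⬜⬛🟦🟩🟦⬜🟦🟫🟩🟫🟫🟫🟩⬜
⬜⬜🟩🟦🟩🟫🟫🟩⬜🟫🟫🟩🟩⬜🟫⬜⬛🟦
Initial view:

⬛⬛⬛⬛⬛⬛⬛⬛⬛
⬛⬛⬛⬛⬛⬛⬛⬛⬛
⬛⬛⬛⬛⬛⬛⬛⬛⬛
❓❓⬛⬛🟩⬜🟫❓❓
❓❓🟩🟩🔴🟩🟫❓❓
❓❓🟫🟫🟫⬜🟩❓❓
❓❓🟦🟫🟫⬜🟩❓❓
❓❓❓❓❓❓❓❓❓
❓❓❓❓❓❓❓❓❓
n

⬛⬛⬛⬛⬛⬛⬛⬛⬛
⬛⬛⬛⬛⬛⬛⬛⬛⬛
⬛⬛⬛⬛⬛⬛⬛⬛⬛
⬛⬛⬛⬛⬛⬛⬛⬛⬛
❓❓⬛⬛🔴⬜🟫❓❓
❓❓🟩🟩🟩🟩🟫❓❓
❓❓🟫🟫🟫⬜🟩❓❓
❓❓🟦🟫🟫⬜🟩❓❓
❓❓❓❓❓❓❓❓❓

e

⬛⬛⬛⬛⬛⬛⬛⬛⬛
⬛⬛⬛⬛⬛⬛⬛⬛⬛
⬛⬛⬛⬛⬛⬛⬛⬛⬛
⬛⬛⬛⬛⬛⬛⬛⬛⬛
❓⬛⬛🟩🔴🟫🟫❓❓
❓🟩🟩🟩🟩🟫🟩❓❓
❓🟫🟫🟫⬜🟩🟫❓❓
❓🟦🟫🟫⬜🟩❓❓❓
❓❓❓❓❓❓❓❓❓

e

⬛⬛⬛⬛⬛⬛⬛⬛⬛
⬛⬛⬛⬛⬛⬛⬛⬛⬛
⬛⬛⬛⬛⬛⬛⬛⬛⬛
⬛⬛⬛⬛⬛⬛⬛⬛⬛
⬛⬛🟩⬜🔴🟫🟩❓❓
🟩🟩🟩🟩🟫🟩⬜❓❓
🟫🟫🟫⬜🟩🟫🟩❓❓
🟦🟫🟫⬜🟩❓❓❓❓
❓❓❓❓❓❓❓❓❓

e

⬛⬛⬛⬛⬛⬛⬛⬛⬛
⬛⬛⬛⬛⬛⬛⬛⬛⬛
⬛⬛⬛⬛⬛⬛⬛⬛⬛
⬛⬛⬛⬛⬛⬛⬛⬛⬛
⬛🟩⬜🟫🔴🟩⬜❓❓
🟩🟩🟩🟫🟩⬜🟩❓❓
🟫🟫⬜🟩🟫🟩🟫❓❓
🟫🟫⬜🟩❓❓❓❓❓
❓❓❓❓❓❓❓❓❓

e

⬛⬛⬛⬛⬛⬛⬛⬛⬛
⬛⬛⬛⬛⬛⬛⬛⬛⬛
⬛⬛⬛⬛⬛⬛⬛⬛⬛
⬛⬛⬛⬛⬛⬛⬛⬛⬛
🟩⬜🟫🟫🔴⬜🟫❓❓
🟩🟩🟫🟩⬜🟩⬛❓❓
🟫⬜🟩🟫🟩🟫🟩❓❓
🟫⬜🟩❓❓❓❓❓❓
❓❓❓❓❓❓❓❓❓

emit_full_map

⬛⬛🟩⬜🟫🟫🔴⬜🟫
🟩🟩🟩🟩🟫🟩⬜🟩⬛
🟫🟫🟫⬜🟩🟫🟩🟫🟩
🟦🟫🟫⬜🟩❓❓❓❓

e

⬛⬛⬛⬛⬛⬛⬛⬛⬛
⬛⬛⬛⬛⬛⬛⬛⬛⬛
⬛⬛⬛⬛⬛⬛⬛⬛⬛
⬛⬛⬛⬛⬛⬛⬛⬛⬛
⬜🟫🟫🟩🔴🟫🟩❓❓
🟩🟫🟩⬜🟩⬛🟫❓❓
⬜🟩🟫🟩🟫🟩⬜❓❓
⬜🟩❓❓❓❓❓❓❓
❓❓❓❓❓❓❓❓❓

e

⬛⬛⬛⬛⬛⬛⬛⬛⬛
⬛⬛⬛⬛⬛⬛⬛⬛⬛
⬛⬛⬛⬛⬛⬛⬛⬛⬛
⬛⬛⬛⬛⬛⬛⬛⬛⬛
🟫🟫🟩⬜🔴🟩⬜❓❓
🟫🟩⬜🟩⬛🟫🟫❓❓
🟩🟫🟩🟫🟩⬜⬛❓❓
🟩❓❓❓❓❓❓❓❓
❓❓❓❓❓❓❓❓❓

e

⬛⬛⬛⬛⬛⬛⬛⬛⬛
⬛⬛⬛⬛⬛⬛⬛⬛⬛
⬛⬛⬛⬛⬛⬛⬛⬛⬛
⬛⬛⬛⬛⬛⬛⬛⬛⬛
🟫🟩⬜🟫🔴⬜🟩❓❓
🟩⬜🟩⬛🟫🟫🟦❓❓
🟫🟩🟫🟩⬜⬛🟫❓❓
❓❓❓❓❓❓❓❓❓
❓❓❓❓❓❓❓❓❓

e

⬛⬛⬛⬛⬛⬛⬛⬛⬛
⬛⬛⬛⬛⬛⬛⬛⬛⬛
⬛⬛⬛⬛⬛⬛⬛⬛⬛
⬛⬛⬛⬛⬛⬛⬛⬛⬛
🟩⬜🟫🟩🔴🟩⬛❓❓
⬜🟩⬛🟫🟫🟦⬜❓❓
🟩🟫🟩⬜⬛🟫🟦❓❓
❓❓❓❓❓❓❓❓❓
❓❓❓❓❓❓❓❓❓

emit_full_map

⬛⬛🟩⬜🟫🟫🟩⬜🟫🟩🔴🟩⬛
🟩🟩🟩🟩🟫🟩⬜🟩⬛🟫🟫🟦⬜
🟫🟫🟫⬜🟩🟫🟩🟫🟩⬜⬛🟫🟦
🟦🟫🟫⬜🟩❓❓❓❓❓❓❓❓


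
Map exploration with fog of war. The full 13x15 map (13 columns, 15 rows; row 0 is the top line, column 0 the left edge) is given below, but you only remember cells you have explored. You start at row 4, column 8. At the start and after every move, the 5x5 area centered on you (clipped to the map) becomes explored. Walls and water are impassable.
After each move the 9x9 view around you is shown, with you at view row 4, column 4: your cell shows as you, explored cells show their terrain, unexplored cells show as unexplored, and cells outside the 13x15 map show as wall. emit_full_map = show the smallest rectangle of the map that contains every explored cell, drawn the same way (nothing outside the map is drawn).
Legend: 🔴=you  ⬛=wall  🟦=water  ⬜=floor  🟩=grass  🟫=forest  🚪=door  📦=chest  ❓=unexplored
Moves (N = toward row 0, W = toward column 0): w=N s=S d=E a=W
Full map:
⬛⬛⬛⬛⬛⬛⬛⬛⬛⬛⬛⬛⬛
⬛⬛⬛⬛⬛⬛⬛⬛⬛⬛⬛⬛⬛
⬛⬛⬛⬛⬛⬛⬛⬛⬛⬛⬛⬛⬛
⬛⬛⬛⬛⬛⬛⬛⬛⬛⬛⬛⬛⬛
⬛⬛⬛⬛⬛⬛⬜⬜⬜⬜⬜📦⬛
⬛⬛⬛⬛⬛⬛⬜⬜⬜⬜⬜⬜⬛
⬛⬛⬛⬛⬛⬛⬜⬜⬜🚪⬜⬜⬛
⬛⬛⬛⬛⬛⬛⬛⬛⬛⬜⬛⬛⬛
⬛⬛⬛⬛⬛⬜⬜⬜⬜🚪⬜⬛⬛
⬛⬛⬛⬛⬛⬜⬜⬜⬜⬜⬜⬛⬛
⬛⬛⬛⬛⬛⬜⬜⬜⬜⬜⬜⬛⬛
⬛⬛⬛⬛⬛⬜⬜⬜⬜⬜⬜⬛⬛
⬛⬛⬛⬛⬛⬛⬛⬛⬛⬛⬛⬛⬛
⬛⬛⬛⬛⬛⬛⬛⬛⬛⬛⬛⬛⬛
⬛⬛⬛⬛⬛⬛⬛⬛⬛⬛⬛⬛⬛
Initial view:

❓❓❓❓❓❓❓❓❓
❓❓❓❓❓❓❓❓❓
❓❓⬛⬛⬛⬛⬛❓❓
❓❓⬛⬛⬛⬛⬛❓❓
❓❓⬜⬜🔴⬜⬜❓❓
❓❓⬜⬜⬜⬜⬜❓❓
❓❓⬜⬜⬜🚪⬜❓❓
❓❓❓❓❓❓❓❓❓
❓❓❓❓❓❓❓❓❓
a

❓❓❓❓❓❓❓❓❓
❓❓❓❓❓❓❓❓❓
❓❓⬛⬛⬛⬛⬛⬛❓
❓❓⬛⬛⬛⬛⬛⬛❓
❓❓⬛⬜🔴⬜⬜⬜❓
❓❓⬛⬜⬜⬜⬜⬜❓
❓❓⬛⬜⬜⬜🚪⬜❓
❓❓❓❓❓❓❓❓❓
❓❓❓❓❓❓❓❓❓

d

❓❓❓❓❓❓❓❓❓
❓❓❓❓❓❓❓❓❓
❓⬛⬛⬛⬛⬛⬛❓❓
❓⬛⬛⬛⬛⬛⬛❓❓
❓⬛⬜⬜🔴⬜⬜❓❓
❓⬛⬜⬜⬜⬜⬜❓❓
❓⬛⬜⬜⬜🚪⬜❓❓
❓❓❓❓❓❓❓❓❓
❓❓❓❓❓❓❓❓❓

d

❓❓❓❓❓❓❓❓⬛
❓❓❓❓❓❓❓❓⬛
⬛⬛⬛⬛⬛⬛⬛❓⬛
⬛⬛⬛⬛⬛⬛⬛❓⬛
⬛⬜⬜⬜🔴⬜📦❓⬛
⬛⬜⬜⬜⬜⬜⬜❓⬛
⬛⬜⬜⬜🚪⬜⬜❓⬛
❓❓❓❓❓❓❓❓⬛
❓❓❓❓❓❓❓❓⬛

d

❓❓❓❓❓❓❓⬛⬛
❓❓❓❓❓❓❓⬛⬛
⬛⬛⬛⬛⬛⬛⬛⬛⬛
⬛⬛⬛⬛⬛⬛⬛⬛⬛
⬜⬜⬜⬜🔴📦⬛⬛⬛
⬜⬜⬜⬜⬜⬜⬛⬛⬛
⬜⬜⬜🚪⬜⬜⬛⬛⬛
❓❓❓❓❓❓❓⬛⬛
❓❓❓❓❓❓❓⬛⬛

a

❓❓❓❓❓❓❓❓⬛
❓❓❓❓❓❓❓❓⬛
⬛⬛⬛⬛⬛⬛⬛⬛⬛
⬛⬛⬛⬛⬛⬛⬛⬛⬛
⬛⬜⬜⬜🔴⬜📦⬛⬛
⬛⬜⬜⬜⬜⬜⬜⬛⬛
⬛⬜⬜⬜🚪⬜⬜⬛⬛
❓❓❓❓❓❓❓❓⬛
❓❓❓❓❓❓❓❓⬛

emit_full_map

⬛⬛⬛⬛⬛⬛⬛⬛
⬛⬛⬛⬛⬛⬛⬛⬛
⬛⬜⬜⬜🔴⬜📦⬛
⬛⬜⬜⬜⬜⬜⬜⬛
⬛⬜⬜⬜🚪⬜⬜⬛

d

❓❓❓❓❓❓❓⬛⬛
❓❓❓❓❓❓❓⬛⬛
⬛⬛⬛⬛⬛⬛⬛⬛⬛
⬛⬛⬛⬛⬛⬛⬛⬛⬛
⬜⬜⬜⬜🔴📦⬛⬛⬛
⬜⬜⬜⬜⬜⬜⬛⬛⬛
⬜⬜⬜🚪⬜⬜⬛⬛⬛
❓❓❓❓❓❓❓⬛⬛
❓❓❓❓❓❓❓⬛⬛

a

❓❓❓❓❓❓❓❓⬛
❓❓❓❓❓❓❓❓⬛
⬛⬛⬛⬛⬛⬛⬛⬛⬛
⬛⬛⬛⬛⬛⬛⬛⬛⬛
⬛⬜⬜⬜🔴⬜📦⬛⬛
⬛⬜⬜⬜⬜⬜⬜⬛⬛
⬛⬜⬜⬜🚪⬜⬜⬛⬛
❓❓❓❓❓❓❓❓⬛
❓❓❓❓❓❓❓❓⬛


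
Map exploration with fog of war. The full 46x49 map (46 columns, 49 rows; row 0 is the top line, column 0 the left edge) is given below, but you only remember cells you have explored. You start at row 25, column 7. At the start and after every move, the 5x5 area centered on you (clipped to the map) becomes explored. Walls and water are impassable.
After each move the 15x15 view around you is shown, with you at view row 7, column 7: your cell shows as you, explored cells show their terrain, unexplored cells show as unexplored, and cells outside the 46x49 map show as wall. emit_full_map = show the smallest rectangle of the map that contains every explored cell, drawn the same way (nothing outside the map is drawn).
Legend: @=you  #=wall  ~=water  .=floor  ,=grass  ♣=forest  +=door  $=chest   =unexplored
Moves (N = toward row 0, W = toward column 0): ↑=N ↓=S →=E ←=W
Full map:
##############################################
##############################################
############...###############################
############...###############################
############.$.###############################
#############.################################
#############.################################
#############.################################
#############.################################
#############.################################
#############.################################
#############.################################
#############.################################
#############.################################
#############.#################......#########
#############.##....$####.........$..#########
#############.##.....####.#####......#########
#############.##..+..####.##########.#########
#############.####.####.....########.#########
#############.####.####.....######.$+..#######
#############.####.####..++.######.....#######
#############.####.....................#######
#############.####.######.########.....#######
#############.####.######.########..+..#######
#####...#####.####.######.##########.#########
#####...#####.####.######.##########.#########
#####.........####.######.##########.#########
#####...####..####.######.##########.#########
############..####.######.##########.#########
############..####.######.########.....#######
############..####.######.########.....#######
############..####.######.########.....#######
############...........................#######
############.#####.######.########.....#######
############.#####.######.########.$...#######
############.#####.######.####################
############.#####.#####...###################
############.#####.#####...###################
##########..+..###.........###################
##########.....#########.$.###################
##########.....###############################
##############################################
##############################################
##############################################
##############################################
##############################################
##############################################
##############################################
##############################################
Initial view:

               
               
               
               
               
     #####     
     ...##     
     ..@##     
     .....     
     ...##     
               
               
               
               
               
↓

               
               
               
               
     #####     
     ...##     
     ...##     
     ..@..     
     ...##     
     #####     
               
               
               
               
               

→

               
               
               
               
    #####      
    ...###     
    ...###     
    ...@..     
    ...###     
    ######     
               
               
               
               
               

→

               
               
               
               
   #####       
   ...####     
   ...####     
   ....@..     
   ...####     
   #######     
               
               
               
               
               

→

               
               
               
               
  #####        
  ...#####     
  ...#####     
  .....@..     
  ...####.     
  #######.     
               
               
               
               
               

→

               
               
               
               
 #####         
 ...#####.     
 ...#####.     
 ......@..     
 ...####..     
 #######..     
               
               
               
               
               

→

               
               
               
               
#####          
...#####.#     
...#####.#     
.......@.#     
...####..#     
#######..#     
               
               
               
               
               

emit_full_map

#####     
...#####.#
...#####.#
.......@.#
...####..#
#######..#

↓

               
               
               
#####          
...#####.#     
...#####.#     
.........#     
...####@.#     
#######..#     
     ##..#     
               
               
               
               
               

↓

               
               
#####          
...#####.#     
...#####.#     
.........#     
...####..#     
#######@.#     
     ##..#     
     ##..#     
               
               
               
               
               

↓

               
#####          
...#####.#     
...#####.#     
.........#     
...####..#     
#######..#     
     ##@.#     
     ##..#     
     ##..#     
               
               
               
               
               

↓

#####          
...#####.#     
...#####.#     
.........#     
...####..#     
#######..#     
     ##..#     
     ##@.#     
     ##..#     
     ##...     
               
               
               
               
               

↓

...#####.#     
...#####.#     
.........#     
...####..#     
#######..#     
     ##..#     
     ##..#     
     ##@.#     
     ##...     
     ##.##     
               
               
               
               
               

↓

...#####.#     
.........#     
...####..#     
#######..#     
     ##..#     
     ##..#     
     ##..#     
     ##@..     
     ##.##     
     ##.##     
               
               
               
               
               

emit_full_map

#####     
...#####.#
...#####.#
.........#
...####..#
#######..#
     ##..#
     ##..#
     ##..#
     ##@..
     ##.##
     ##.##


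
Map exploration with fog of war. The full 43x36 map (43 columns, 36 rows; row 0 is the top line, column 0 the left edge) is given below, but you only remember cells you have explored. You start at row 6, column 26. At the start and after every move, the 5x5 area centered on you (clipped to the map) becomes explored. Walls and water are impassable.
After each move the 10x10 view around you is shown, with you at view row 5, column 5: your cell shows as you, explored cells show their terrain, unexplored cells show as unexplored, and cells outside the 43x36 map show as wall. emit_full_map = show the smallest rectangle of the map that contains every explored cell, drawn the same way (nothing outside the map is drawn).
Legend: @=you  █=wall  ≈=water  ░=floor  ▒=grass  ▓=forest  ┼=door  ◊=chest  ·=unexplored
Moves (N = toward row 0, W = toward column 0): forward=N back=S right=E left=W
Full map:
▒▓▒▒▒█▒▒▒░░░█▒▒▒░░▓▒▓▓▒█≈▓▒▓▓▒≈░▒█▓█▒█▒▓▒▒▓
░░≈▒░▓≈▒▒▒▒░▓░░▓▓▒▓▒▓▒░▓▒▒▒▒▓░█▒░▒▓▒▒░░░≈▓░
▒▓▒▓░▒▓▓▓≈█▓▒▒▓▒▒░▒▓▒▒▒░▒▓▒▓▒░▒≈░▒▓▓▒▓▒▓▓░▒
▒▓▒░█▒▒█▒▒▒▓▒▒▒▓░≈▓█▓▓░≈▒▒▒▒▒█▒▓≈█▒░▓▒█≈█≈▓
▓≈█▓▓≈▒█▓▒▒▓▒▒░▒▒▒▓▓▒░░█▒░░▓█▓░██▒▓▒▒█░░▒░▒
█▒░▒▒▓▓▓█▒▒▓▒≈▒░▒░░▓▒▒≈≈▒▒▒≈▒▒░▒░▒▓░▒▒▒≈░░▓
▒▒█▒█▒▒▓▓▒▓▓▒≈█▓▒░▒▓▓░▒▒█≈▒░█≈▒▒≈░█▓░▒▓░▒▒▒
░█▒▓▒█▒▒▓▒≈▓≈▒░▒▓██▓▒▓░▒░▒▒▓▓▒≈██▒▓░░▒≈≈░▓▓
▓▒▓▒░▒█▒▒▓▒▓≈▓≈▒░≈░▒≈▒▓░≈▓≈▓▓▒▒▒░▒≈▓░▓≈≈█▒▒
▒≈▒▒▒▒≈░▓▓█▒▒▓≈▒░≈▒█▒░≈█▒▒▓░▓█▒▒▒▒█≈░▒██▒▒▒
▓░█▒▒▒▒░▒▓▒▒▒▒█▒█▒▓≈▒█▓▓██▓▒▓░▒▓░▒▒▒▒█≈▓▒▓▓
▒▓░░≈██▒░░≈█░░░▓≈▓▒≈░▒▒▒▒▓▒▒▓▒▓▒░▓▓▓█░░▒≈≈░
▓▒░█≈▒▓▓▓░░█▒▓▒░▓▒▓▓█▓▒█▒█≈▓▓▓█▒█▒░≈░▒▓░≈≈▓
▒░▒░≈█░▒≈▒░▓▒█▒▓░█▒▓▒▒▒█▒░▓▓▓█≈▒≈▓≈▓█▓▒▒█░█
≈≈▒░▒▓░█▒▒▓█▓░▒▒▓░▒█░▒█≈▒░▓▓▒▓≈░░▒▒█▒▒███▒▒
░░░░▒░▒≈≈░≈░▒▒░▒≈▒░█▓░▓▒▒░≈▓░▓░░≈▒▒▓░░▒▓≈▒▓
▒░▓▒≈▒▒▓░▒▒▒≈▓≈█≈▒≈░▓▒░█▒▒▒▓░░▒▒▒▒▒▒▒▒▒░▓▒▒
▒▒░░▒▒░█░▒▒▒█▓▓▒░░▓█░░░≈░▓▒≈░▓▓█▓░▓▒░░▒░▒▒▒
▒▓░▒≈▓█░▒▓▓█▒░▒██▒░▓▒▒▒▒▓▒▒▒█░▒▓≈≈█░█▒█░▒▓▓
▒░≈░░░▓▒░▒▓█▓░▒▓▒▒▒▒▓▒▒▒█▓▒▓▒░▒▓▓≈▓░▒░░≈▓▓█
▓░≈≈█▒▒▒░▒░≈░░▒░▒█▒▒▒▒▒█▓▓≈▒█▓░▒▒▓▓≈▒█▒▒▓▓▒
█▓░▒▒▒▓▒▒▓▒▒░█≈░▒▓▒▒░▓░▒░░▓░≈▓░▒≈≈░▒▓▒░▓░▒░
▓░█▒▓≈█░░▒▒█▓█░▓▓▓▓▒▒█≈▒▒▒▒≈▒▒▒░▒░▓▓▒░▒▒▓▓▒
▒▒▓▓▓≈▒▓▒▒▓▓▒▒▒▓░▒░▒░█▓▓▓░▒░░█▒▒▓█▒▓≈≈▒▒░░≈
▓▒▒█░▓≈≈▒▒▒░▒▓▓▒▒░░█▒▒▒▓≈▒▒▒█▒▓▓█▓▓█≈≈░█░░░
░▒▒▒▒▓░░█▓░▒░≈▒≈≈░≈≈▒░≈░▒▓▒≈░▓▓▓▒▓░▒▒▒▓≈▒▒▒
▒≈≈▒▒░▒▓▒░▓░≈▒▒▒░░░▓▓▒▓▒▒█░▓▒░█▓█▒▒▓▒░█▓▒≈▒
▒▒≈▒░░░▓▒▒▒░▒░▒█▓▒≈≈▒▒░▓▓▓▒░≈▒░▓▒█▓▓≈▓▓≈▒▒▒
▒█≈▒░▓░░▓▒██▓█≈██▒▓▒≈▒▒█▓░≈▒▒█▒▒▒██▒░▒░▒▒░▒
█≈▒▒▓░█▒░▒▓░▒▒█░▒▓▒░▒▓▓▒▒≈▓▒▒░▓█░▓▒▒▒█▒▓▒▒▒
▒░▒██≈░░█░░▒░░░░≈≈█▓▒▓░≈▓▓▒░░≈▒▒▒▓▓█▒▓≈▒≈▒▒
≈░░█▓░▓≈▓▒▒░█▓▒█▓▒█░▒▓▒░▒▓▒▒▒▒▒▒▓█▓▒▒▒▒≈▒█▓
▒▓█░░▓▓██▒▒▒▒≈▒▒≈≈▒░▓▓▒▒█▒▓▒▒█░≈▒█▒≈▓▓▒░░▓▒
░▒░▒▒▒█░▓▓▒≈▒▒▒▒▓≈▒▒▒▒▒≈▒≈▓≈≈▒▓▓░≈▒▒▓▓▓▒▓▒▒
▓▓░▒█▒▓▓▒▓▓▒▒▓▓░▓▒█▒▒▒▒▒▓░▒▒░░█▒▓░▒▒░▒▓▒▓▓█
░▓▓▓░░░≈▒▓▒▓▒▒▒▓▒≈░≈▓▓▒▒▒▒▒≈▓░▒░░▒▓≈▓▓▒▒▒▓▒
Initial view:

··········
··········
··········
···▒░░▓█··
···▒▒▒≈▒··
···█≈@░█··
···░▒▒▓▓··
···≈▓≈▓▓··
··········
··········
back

··········
··········
···▒░░▓█··
···▒▒▒≈▒··
···█≈▒░█··
···░▒@▓▓··
···≈▓≈▓▓··
···▒▒▓░▓··
··········
··········

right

··········
··········
··▒░░▓█···
··▒▒▒≈▒▒··
··█≈▒░█≈··
··░▒▒@▓▒··
··≈▓≈▓▓▒··
··▒▒▓░▓█··
··········
··········

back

··········
··▒░░▓█···
··▒▒▒≈▒▒··
··█≈▒░█≈··
··░▒▒▓▓▒··
··≈▓≈@▓▒··
··▒▒▓░▓█··
···█▓▒▓░··
··········
··········

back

··▒░░▓█···
··▒▒▒≈▒▒··
··█≈▒░█≈··
··░▒▒▓▓▒··
··≈▓≈▓▓▒··
··▒▒▓@▓█··
···█▓▒▓░··
···▓▒▒▓▒··
··········
··········

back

··▒▒▒≈▒▒··
··█≈▒░█≈··
··░▒▒▓▓▒··
··≈▓≈▓▓▒··
··▒▒▓░▓█··
···█▓@▓░··
···▓▒▒▓▒··
···█≈▓▓▓··
··········
··········

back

··█≈▒░█≈··
··░▒▒▓▓▒··
··≈▓≈▓▓▒··
··▒▒▓░▓█··
···█▓▒▓░··
···▓▒@▓▒··
···█≈▓▓▓··
···░▓▓▓█··
··········
··········

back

··░▒▒▓▓▒··
··≈▓≈▓▓▒··
··▒▒▓░▓█··
···█▓▒▓░··
···▓▒▒▓▒··
···█≈@▓▓··
···░▓▓▓█··
···░▓▓▒▓··
··········
··········

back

··≈▓≈▓▓▒··
··▒▒▓░▓█··
···█▓▒▓░··
···▓▒▒▓▒··
···█≈▓▓▓··
···░▓@▓█··
···░▓▓▒▓··
···░≈▓░▓··
··········
··········

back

··▒▒▓░▓█··
···█▓▒▓░··
···▓▒▒▓▒··
···█≈▓▓▓··
···░▓▓▓█··
···░▓@▒▓··
···░≈▓░▓··
···▒▒▓░░··
··········
··········

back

···█▓▒▓░··
···▓▒▒▓▒··
···█≈▓▓▓··
···░▓▓▓█··
···░▓▓▒▓··
···░≈@░▓··
···▒▒▓░░··
···▓▒≈░▓··
··········
··········

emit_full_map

▒░░▓█·
▒▒▒≈▒▒
█≈▒░█≈
░▒▒▓▓▒
≈▓≈▓▓▒
▒▒▓░▓█
·█▓▒▓░
·▓▒▒▓▒
·█≈▓▓▓
·░▓▓▓█
·░▓▓▒▓
·░≈@░▓
·▒▒▓░░
·▓▒≈░▓

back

···▓▒▒▓▒··
···█≈▓▓▓··
···░▓▓▓█··
···░▓▓▒▓··
···░≈▓░▓··
···▒▒@░░··
···▓▒≈░▓··
···▒▒▒█░··
··········
··········

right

··▓▒▒▓▒···
··█≈▓▓▓···
··░▓▓▓█···
··░▓▓▒▓≈··
··░≈▓░▓░··
··▒▒▓@░▒··
··▓▒≈░▓▓··
··▒▒▒█░▒··
··········
··········

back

··█≈▓▓▓···
··░▓▓▓█···
··░▓▓▒▓≈··
··░≈▓░▓░··
··▒▒▓░░▒··
··▓▒≈@▓▓··
··▒▒▒█░▒··
···▒▓▒░▒··
··········
··········

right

·█≈▓▓▓····
·░▓▓▓█····
·░▓▓▒▓≈···
·░≈▓░▓░░··
·▒▒▓░░▒▒··
·▓▒≈░@▓█··
·▒▒▒█░▒▓··
··▒▓▒░▒▓··
··········
··········

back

·░▓▓▓█····
·░▓▓▒▓≈···
·░≈▓░▓░░··
·▒▒▓░░▒▒··
·▓▒≈░▓▓█··
·▒▒▒█@▒▓··
··▒▓▒░▒▓··
···▒█▓░▒··
··········
··········

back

·░▓▓▒▓≈···
·░≈▓░▓░░··
·▒▒▓░░▒▒··
·▓▒≈░▓▓█··
·▒▒▒█░▒▓··
··▒▓▒@▒▓··
···▒█▓░▒··
···░≈▓░▒··
··········
··········

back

·░≈▓░▓░░··
·▒▒▓░░▒▒··
·▓▒≈░▓▓█··
·▒▒▒█░▒▓··
··▒▓▒░▒▓··
···▒█@░▒··
···░≈▓░▒··
···≈▒▒▒░··
··········
··········

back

·▒▒▓░░▒▒··
·▓▒≈░▓▓█··
·▒▒▒█░▒▓··
··▒▓▒░▒▓··
···▒█▓░▒··
···░≈@░▒··
···≈▒▒▒░··
···░░█▒▒··
··········
··········

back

·▓▒≈░▓▓█··
·▒▒▒█░▒▓··
··▒▓▒░▒▓··
···▒█▓░▒··
···░≈▓░▒··
···≈▒@▒░··
···░░█▒▒··
···▒█▒▓▓··
··········
··········

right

▓▒≈░▓▓█···
▒▒▒█░▒▓···
·▒▓▒░▒▓···
··▒█▓░▒▒··
··░≈▓░▒≈··
··≈▒▒@░▒··
··░░█▒▒▓··
··▒█▒▓▓█··
··········
··········

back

▒▒▒█░▒▓···
·▒▓▒░▒▓···
··▒█▓░▒▒··
··░≈▓░▒≈··
··≈▒▒▒░▒··
··░░█@▒▓··
··▒█▒▓▓█··
···░▓▓▓▒··
··········
··········

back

·▒▓▒░▒▓···
··▒█▓░▒▒··
··░≈▓░▒≈··
··≈▒▒▒░▒··
··░░█▒▒▓··
··▒█▒@▓█··
···░▓▓▓▒··
···▒░█▓█··
··········
··········

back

··▒█▓░▒▒··
··░≈▓░▒≈··
··≈▒▒▒░▒··
··░░█▒▒▓··
··▒█▒▓▓█··
···░▓@▓▒··
···▒░█▓█··
···≈▒░▓▒··
··········
··········

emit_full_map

▒░░▓█····
▒▒▒≈▒▒···
█≈▒░█≈···
░▒▒▓▓▒···
≈▓≈▓▓▒···
▒▒▓░▓█···
·█▓▒▓░···
·▓▒▒▓▒···
·█≈▓▓▓···
·░▓▓▓█···
·░▓▓▒▓≈··
·░≈▓░▓░░·
·▒▒▓░░▒▒·
·▓▒≈░▓▓█·
·▒▒▒█░▒▓·
··▒▓▒░▒▓·
···▒█▓░▒▒
···░≈▓░▒≈
···≈▒▒▒░▒
···░░█▒▒▓
···▒█▒▓▓█
····░▓@▓▒
····▒░█▓█
····≈▒░▓▒

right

·▒█▓░▒▒···
·░≈▓░▒≈···
·≈▒▒▒░▒···
·░░█▒▒▓█··
·▒█▒▓▓█▓··
··░▓▓@▒▓··
··▒░█▓█▒··
··≈▒░▓▒█··
··········
··········

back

·░≈▓░▒≈···
·≈▒▒▒░▒···
·░░█▒▒▓█··
·▒█▒▓▓█▓··
··░▓▓▓▒▓··
··▒░█@█▒··
··≈▒░▓▒█··
···█▒▒▒█··
··········
··········

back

·≈▒▒▒░▒···
·░░█▒▒▓█··
·▒█▒▓▓█▓··
··░▓▓▓▒▓··
··▒░█▓█▒··
··≈▒░@▒█··
···█▒▒▒█··
···░▓█░▓··
··········
··········

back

·░░█▒▒▓█··
·▒█▒▓▓█▓··
··░▓▓▓▒▓··
··▒░█▓█▒··
··≈▒░▓▒█··
···█▒@▒█··
···░▓█░▓··
···≈▒▒▒▓··
··········
··········

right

░░█▒▒▓█···
▒█▒▓▓█▓···
·░▓▓▓▒▓···
·▒░█▓█▒▒··
·≈▒░▓▒█▓··
··█▒▒@██··
··░▓█░▓▒··
··≈▒▒▒▓▓··
··········
··········

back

▒█▒▓▓█▓···
·░▓▓▓▒▓···
·▒░█▓█▒▒··
·≈▒░▓▒█▓··
··█▒▒▒██··
··░▓█@▓▒··
··≈▒▒▒▓▓··
···▒▒▓█▓··
··········
··········

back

·░▓▓▓▒▓···
·▒░█▓█▒▒··
·≈▒░▓▒█▓··
··█▒▒▒██··
··░▓█░▓▒··
··≈▒▒@▓▓··
···▒▒▓█▓··
···░≈▒█▒··
··········
··········

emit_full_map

▒░░▓█······
▒▒▒≈▒▒·····
█≈▒░█≈·····
░▒▒▓▓▒·····
≈▓≈▓▓▒·····
▒▒▓░▓█·····
·█▓▒▓░·····
·▓▒▒▓▒·····
·█≈▓▓▓·····
·░▓▓▓█·····
·░▓▓▒▓≈····
·░≈▓░▓░░···
·▒▒▓░░▒▒···
·▓▒≈░▓▓█···
·▒▒▒█░▒▓···
··▒▓▒░▒▓···
···▒█▓░▒▒··
···░≈▓░▒≈··
···≈▒▒▒░▒··
···░░█▒▒▓█·
···▒█▒▓▓█▓·
····░▓▓▓▒▓·
····▒░█▓█▒▒
····≈▒░▓▒█▓
·····█▒▒▒██
·····░▓█░▓▒
·····≈▒▒@▓▓
······▒▒▓█▓
······░≈▒█▒


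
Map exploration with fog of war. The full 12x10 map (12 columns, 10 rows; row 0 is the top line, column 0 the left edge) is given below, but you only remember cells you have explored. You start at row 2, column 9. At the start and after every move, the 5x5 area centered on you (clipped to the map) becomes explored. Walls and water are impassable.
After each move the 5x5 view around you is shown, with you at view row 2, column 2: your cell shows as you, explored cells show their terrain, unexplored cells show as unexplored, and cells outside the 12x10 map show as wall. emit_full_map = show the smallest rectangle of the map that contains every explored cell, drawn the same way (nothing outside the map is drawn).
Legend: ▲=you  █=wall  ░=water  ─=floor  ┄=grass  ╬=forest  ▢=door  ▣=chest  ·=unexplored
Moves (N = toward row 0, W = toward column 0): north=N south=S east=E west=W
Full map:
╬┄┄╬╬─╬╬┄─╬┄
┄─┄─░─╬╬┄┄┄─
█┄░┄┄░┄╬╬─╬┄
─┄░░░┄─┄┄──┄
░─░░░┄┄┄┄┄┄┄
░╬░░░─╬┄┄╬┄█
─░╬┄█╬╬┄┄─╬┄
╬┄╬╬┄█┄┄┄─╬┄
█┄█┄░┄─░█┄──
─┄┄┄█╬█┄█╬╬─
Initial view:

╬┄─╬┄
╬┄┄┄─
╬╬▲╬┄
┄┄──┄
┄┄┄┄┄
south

╬┄┄┄─
╬╬─╬┄
┄┄▲─┄
┄┄┄┄┄
┄┄╬┄█

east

┄┄┄─█
╬─╬┄█
┄─▲┄█
┄┄┄┄█
┄╬┄██

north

┄─╬┄█
┄┄┄─█
╬─▲┄█
┄──┄█
┄┄┄┄█

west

╬┄─╬┄
╬┄┄┄─
╬╬▲╬┄
┄┄──┄
┄┄┄┄┄

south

╬┄┄┄─
╬╬─╬┄
┄┄▲─┄
┄┄┄┄┄
┄┄╬┄█

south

╬╬─╬┄
┄┄──┄
┄┄▲┄┄
┄┄╬┄█
┄┄─╬┄

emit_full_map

╬┄─╬┄
╬┄┄┄─
╬╬─╬┄
┄┄──┄
┄┄▲┄┄
┄┄╬┄█
┄┄─╬┄

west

┄╬╬─╬
─┄┄──
┄┄▲┄┄
╬┄┄╬┄
╬┄┄─╬

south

─┄┄──
┄┄┄┄┄
╬┄▲╬┄
╬┄┄─╬
┄┄┄─╬

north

┄╬╬─╬
─┄┄──
┄┄▲┄┄
╬┄┄╬┄
╬┄┄─╬

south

─┄┄──
┄┄┄┄┄
╬┄▲╬┄
╬┄┄─╬
┄┄┄─╬

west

┄─┄┄─
┄┄┄┄┄
─╬▲┄╬
╬╬┄┄─
█┄┄┄─

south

┄┄┄┄┄
─╬┄┄╬
╬╬▲┄─
█┄┄┄─
┄─░█┄

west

░┄┄┄┄
░─╬┄┄
█╬▲┄┄
┄█┄┄┄
░┄─░█

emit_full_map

···╬┄─╬┄
···╬┄┄┄─
··┄╬╬─╬┄
·┄─┄┄──┄
░┄┄┄┄┄┄┄
░─╬┄┄╬┄█
█╬▲┄┄─╬┄
┄█┄┄┄─╬·
░┄─░█┄··

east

┄┄┄┄┄
─╬┄┄╬
╬╬▲┄─
█┄┄┄─
┄─░█┄

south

─╬┄┄╬
╬╬┄┄─
█┄▲┄─
┄─░█┄
╬█┄█╬

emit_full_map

···╬┄─╬┄
···╬┄┄┄─
··┄╬╬─╬┄
·┄─┄┄──┄
░┄┄┄┄┄┄┄
░─╬┄┄╬┄█
█╬╬┄┄─╬┄
┄█┄▲┄─╬·
░┄─░█┄··
·╬█┄█╬··


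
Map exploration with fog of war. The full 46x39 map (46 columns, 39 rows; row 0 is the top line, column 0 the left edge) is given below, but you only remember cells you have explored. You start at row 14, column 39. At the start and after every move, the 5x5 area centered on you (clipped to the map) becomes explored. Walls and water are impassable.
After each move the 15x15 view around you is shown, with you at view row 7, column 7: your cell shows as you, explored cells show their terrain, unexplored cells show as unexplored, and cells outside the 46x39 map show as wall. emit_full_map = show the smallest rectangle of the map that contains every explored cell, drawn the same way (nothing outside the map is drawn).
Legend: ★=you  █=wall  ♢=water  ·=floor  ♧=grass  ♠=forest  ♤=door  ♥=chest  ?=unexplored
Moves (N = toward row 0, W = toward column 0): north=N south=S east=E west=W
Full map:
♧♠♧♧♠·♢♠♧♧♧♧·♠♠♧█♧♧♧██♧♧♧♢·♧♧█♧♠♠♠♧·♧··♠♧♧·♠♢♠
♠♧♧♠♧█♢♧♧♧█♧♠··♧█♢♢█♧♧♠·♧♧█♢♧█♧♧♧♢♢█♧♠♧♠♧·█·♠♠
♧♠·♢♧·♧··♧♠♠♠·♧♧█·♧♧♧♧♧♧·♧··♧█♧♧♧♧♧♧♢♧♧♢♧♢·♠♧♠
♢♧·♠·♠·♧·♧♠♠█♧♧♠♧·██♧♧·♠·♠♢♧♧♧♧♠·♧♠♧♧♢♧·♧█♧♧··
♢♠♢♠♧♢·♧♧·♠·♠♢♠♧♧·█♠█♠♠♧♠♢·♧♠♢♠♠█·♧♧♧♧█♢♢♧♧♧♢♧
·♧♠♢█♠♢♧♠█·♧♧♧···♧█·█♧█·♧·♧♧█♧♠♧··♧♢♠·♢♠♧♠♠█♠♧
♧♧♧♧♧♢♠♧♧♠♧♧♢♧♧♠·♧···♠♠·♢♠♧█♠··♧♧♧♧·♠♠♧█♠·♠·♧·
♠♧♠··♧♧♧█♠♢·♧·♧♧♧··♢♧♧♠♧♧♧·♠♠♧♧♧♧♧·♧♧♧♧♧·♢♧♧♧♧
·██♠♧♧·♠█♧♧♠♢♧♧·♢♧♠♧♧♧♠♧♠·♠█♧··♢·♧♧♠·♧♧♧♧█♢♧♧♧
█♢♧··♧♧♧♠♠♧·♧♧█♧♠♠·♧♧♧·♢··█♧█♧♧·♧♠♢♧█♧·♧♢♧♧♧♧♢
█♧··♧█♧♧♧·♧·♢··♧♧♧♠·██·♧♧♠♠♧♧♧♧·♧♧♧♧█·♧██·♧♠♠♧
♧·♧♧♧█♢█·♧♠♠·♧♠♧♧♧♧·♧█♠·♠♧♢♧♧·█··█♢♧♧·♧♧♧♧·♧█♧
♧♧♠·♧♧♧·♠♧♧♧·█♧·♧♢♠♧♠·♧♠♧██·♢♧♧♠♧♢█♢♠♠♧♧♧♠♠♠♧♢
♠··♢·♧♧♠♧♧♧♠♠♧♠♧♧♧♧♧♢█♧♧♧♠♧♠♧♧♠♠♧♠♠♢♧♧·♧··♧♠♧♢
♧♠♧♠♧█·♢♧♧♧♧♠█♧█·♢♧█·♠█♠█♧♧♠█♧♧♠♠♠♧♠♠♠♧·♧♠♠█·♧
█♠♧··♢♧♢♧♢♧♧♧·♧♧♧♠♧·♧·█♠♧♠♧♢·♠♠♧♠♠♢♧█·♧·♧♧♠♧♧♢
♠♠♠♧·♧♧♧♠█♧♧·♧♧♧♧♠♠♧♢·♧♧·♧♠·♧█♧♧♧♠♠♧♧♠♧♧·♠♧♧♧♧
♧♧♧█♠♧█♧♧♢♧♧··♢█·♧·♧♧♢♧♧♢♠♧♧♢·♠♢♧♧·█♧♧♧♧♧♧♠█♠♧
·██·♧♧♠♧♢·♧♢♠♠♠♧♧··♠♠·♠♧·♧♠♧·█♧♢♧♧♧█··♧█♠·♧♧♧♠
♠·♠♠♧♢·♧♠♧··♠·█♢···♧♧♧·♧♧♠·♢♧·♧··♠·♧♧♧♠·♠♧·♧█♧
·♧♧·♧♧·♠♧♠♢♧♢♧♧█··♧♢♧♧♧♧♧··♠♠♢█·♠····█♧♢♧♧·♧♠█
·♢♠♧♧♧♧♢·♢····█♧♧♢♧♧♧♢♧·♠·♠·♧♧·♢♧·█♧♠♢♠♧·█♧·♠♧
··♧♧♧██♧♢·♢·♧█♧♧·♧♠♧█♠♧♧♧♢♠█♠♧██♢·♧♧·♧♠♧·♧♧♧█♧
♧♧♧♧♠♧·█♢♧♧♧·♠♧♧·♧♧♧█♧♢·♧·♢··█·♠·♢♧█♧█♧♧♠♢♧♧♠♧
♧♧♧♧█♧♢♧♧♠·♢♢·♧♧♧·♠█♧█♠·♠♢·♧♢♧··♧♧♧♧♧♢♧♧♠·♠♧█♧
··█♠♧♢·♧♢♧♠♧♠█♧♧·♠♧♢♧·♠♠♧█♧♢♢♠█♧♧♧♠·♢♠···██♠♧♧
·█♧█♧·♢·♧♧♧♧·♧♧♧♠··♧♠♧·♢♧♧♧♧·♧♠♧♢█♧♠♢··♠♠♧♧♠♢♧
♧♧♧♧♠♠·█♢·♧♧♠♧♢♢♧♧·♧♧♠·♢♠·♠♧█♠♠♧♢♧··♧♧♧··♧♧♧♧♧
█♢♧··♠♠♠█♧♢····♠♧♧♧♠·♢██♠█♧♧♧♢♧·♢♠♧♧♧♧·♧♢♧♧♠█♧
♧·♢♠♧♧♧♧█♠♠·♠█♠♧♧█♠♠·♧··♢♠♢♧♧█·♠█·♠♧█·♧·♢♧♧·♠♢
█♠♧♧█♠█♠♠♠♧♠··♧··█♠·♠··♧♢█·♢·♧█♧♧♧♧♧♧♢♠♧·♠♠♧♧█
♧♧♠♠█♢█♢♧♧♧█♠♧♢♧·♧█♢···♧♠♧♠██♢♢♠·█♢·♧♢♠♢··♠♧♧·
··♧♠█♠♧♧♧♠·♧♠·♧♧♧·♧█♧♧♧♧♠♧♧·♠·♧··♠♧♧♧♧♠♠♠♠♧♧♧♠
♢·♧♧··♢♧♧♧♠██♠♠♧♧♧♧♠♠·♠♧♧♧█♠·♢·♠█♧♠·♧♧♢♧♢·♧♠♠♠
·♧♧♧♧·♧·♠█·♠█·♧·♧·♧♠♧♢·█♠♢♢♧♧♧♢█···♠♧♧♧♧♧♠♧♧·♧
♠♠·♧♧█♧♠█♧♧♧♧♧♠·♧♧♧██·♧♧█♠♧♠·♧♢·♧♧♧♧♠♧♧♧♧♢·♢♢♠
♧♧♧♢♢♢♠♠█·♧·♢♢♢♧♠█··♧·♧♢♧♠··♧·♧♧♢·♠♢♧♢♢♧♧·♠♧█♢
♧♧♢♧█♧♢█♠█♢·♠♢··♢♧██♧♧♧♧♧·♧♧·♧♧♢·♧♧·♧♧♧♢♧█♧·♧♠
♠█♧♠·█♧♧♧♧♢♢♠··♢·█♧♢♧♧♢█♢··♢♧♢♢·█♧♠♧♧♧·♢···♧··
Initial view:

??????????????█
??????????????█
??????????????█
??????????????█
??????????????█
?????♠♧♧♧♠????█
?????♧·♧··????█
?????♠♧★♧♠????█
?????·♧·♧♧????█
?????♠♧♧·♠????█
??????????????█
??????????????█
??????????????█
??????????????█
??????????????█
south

??????????????█
??????????????█
??????????????█
??????????????█
?????♠♧♧♧♠????█
?????♧·♧··????█
?????♠♧·♧♠????█
?????·♧★♧♧????█
?????♠♧♧·♠????█
?????♧♧♧♧♧????█
??????????????█
??????????????█
??????????????█
??????????????█
??????????????█

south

??????????????█
??????????????█
??????????????█
?????♠♧♧♧♠????█
?????♧·♧··????█
?????♠♧·♧♠????█
?????·♧·♧♧????█
?????♠♧★·♠????█
?????♧♧♧♧♧????█
?????·♧█♠·????█
??????????????█
??????????????█
??????????????█
??????????????█
??????????????█

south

??????????????█
??????????????█
?????♠♧♧♧♠????█
?????♧·♧··????█
?????♠♧·♧♠????█
?????·♧·♧♧????█
?????♠♧♧·♠????█
?????♧♧★♧♧????█
?????·♧█♠·????█
?????♧♠·♠♧????█
??????????????█
??????????????█
??????????????█
??????????????█
??????????????█

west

???????????????
???????????????
??????♠♧♧♧♠????
??????♧·♧··????
??????♠♧·♧♠????
?????█·♧·♧♧????
?????♧♠♧♧·♠????
?????♧♧★♧♧♧????
?????··♧█♠·????
?????♧♧♠·♠♧????
???????????????
???????????????
???????????????
???????????????
???????????????

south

???????????????
??????♠♧♧♧♠????
??????♧·♧··????
??????♠♧·♧♠????
?????█·♧·♧♧????
?????♧♠♧♧·♠????
?????♧♧♧♧♧♧????
?????··★█♠·????
?????♧♧♠·♠♧????
?????·█♧♢♧?????
???????????????
???????????????
???????????????
???????????????
???????????????

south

??????♠♧♧♧♠????
??????♧·♧··????
??????♠♧·♧♠????
?????█·♧·♧♧????
?????♧♠♧♧·♠????
?????♧♧♧♧♧♧????
?????··♧█♠·????
?????♧♧★·♠♧????
?????·█♧♢♧?????
?????♠♢♠♧·?????
???????????????
???????????????
???????????????
???????????????
???????????????

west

???????♠♧♧♧♠???
???????♧·♧··???
???????♠♧·♧♠???
??????█·♧·♧♧???
??????♧♠♧♧·♠???
?????█♧♧♧♧♧♧???
?????█··♧█♠·???
?????♧♧★♠·♠♧???
?????··█♧♢♧????
?????♧♠♢♠♧·????
???????????????
???????????????
???????????????
???????????????
???????????????

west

????????♠♧♧♧♠??
????????♧·♧··??
????????♠♧·♧♠??
???????█·♧·♧♧??
???????♧♠♧♧·♠??
?????·█♧♧♧♧♧♧??
?????♧█··♧█♠·??
?????·♧★♧♠·♠♧??
?????···█♧♢♧???
?????█♧♠♢♠♧·???
???????????????
???????????????
???????????????
???????????????
???????????????

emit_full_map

???♠♧♧♧♠
???♧·♧··
???♠♧·♧♠
??█·♧·♧♧
??♧♠♧♧·♠
·█♧♧♧♧♧♧
♧█··♧█♠·
·♧★♧♠·♠♧
···█♧♢♧?
█♧♠♢♠♧·?

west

?????????♠♧♧♧♠?
?????????♧·♧··?
?????????♠♧·♧♠?
????????█·♧·♧♧?
????????♧♠♧♧·♠?
?????♧·█♧♧♧♧♧♧?
?????♧♧█··♧█♠·?
?????♠·★♧♧♠·♠♧?
?????····█♧♢♧??
?????·█♧♠♢♠♧·??
???????????????
???????????????
???????????????
???????????????
???????????????

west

??????????♠♧♧♧♠
??????????♧·♧··
??????????♠♧·♧♠
?????????█·♧·♧♧
?????????♧♠♧♧·♠
?????♧♧·█♧♧♧♧♧♧
?????♧♧♧█··♧█♠·
?????·♠★♧♧♧♠·♠♧
?????♠····█♧♢♧?
?????♧·█♧♠♢♠♧·?
???????????????
???????????????
???????????????
???????????????
???????????????

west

???????????♠♧♧♧
???????????♧·♧·
???????????♠♧·♧
??????????█·♧·♧
??????????♧♠♧♧·
?????♢♧♧·█♧♧♧♧♧
?????♢♧♧♧█··♧█♠
?????··★·♧♧♧♠·♠
?????·♠····█♧♢♧
?????♢♧·█♧♠♢♠♧·
???????????????
???????????????
???????????????
???????????????
???????????????

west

????????????♠♧♧
????????????♧·♧
????????????♠♧·
???????????█·♧·
???????????♧♠♧♧
?????♠♢♧♧·█♧♧♧♧
?????♧♢♧♧♧█··♧█
?????♧·★♠·♧♧♧♠·
?????█·♠····█♧♢
?????·♢♧·█♧♠♢♠♧
???????????????
???????????????
???????????????
???????????????
???????????????

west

?????????????♠♧
?????????????♧·
?????????????♠♧
????????????█·♧
????????????♧♠♧
?????·♠♢♧♧·█♧♧♧
?????█♧♢♧♧♧█··♧
?????·♧★·♠·♧♧♧♠
?????♢█·♠····█♧
?????♧·♢♧·█♧♠♢♠
???????????????
???????????????
???????????????
???????????????
???????????????

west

??????????????♠
??????????????♧
??????????????♠
?????????????█·
?????????????♧♠
?????♢·♠♢♧♧·█♧♧
?????·█♧♢♧♧♧█··
?????♧·★··♠·♧♧♧
?????♠♢█·♠····█
?????♧♧·♢♧·█♧♠♢
???????????????
???????????????
???????????????
???????????????
???????????????

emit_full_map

?????????♠♧♧♧♠
?????????♧·♧··
?????????♠♧·♧♠
????????█·♧·♧♧
????????♧♠♧♧·♠
♢·♠♢♧♧·█♧♧♧♧♧♧
·█♧♢♧♧♧█··♧█♠·
♧·★··♠·♧♧♧♠·♠♧
♠♢█·♠····█♧♢♧?
♧♧·♢♧·█♧♠♢♠♧·?
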